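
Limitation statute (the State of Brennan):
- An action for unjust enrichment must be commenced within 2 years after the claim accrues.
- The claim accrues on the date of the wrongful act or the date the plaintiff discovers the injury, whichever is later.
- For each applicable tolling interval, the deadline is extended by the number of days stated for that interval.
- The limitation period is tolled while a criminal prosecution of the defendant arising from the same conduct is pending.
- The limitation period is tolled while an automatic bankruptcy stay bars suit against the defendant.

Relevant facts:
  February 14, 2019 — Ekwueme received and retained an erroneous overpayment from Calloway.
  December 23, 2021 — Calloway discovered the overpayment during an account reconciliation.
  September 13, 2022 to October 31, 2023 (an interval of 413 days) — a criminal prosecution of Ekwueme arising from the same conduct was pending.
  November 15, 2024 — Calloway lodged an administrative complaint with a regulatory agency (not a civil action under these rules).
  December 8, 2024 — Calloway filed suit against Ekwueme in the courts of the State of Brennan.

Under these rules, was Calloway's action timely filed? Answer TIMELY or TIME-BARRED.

Taking the later of the act (February 14, 2019) and discovery (December 23, 2021), the claim accrued on December 23, 2021.
The untolled deadline — 2 years after December 23, 2021 — is December 23, 2023.
The period was tolled for 413 days by the pending criminal prosecution (September 13, 2022 to October 31, 2023), pushing the deadline to February 8, 2025.
None of the other events listed affects the running of the period under the stated rules.
Calloway filed on December 8, 2024, before the February 8, 2025 deadline, so the action is timely.

TIMELY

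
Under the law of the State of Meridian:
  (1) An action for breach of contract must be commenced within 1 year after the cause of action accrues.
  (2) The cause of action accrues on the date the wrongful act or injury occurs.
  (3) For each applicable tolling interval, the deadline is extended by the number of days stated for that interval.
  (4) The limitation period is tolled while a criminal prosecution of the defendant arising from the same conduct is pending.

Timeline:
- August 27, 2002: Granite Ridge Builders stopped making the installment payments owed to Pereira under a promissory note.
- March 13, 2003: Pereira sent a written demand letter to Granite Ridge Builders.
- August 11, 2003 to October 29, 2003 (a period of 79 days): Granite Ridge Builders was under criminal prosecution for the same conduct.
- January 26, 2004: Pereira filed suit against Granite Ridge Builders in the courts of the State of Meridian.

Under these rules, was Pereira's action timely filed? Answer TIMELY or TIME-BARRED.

The cause of action accrued on August 27, 2002, the date of the act.
The untolled deadline — 1 year after August 27, 2002 — is August 27, 2003.
The period was tolled for 79 days by the pending criminal prosecution (August 11, 2003 to October 29, 2003), pushing the deadline to November 14, 2003.
Nothing else in the chronology tolls or restarts the period.
Pereira filed on January 26, 2004, after the November 14, 2003 deadline, so the action is time-barred.

TIME-BARRED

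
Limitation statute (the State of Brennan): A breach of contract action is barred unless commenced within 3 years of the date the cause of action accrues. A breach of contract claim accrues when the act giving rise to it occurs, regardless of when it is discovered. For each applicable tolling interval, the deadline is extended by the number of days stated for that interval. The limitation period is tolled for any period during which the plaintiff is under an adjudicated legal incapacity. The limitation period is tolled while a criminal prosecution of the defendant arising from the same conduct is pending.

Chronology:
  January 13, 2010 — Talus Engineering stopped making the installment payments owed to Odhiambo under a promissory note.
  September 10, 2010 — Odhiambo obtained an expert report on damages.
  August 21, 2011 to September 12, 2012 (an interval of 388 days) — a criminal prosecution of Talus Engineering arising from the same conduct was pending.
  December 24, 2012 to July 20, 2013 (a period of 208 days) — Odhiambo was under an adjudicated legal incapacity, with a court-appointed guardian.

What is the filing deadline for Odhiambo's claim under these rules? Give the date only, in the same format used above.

The claim accrued on January 13, 2010, when the wrongful act occurred.
3 years from January 13, 2010 is January 13, 2013.
The period was tolled for 388 days by the pending criminal prosecution (August 21, 2011 to September 12, 2012), pushing the deadline to February 5, 2014.
The period was tolled for 208 days by the plaintiff's legal incapacity (December 24, 2012 to July 20, 2013), pushing the deadline to September 1, 2014.
Nothing else in the chronology tolls or restarts the period.

September 1, 2014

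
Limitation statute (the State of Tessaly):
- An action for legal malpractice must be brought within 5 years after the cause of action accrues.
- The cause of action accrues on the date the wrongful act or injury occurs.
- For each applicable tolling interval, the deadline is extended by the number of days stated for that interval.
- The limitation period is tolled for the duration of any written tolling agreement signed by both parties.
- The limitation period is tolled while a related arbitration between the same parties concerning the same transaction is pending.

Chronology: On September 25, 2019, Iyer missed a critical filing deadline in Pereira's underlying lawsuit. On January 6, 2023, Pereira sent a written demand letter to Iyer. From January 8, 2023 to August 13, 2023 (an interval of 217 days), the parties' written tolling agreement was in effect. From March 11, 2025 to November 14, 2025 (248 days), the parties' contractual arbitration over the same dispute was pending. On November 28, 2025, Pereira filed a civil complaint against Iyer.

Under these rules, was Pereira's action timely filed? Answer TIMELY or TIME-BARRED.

The limitation period began to run on September 25, 2019.
The untolled deadline — 5 years after September 25, 2019 — is September 25, 2024.
The period was tolled for 217 days by the written tolling agreement (January 8, 2023 to August 13, 2023), pushing the deadline to April 30, 2025.
The pending related arbitration from March 11, 2025 to November 14, 2025 tolled the period for 248 days, extending the deadline to January 3, 2026.
Nothing else in the chronology tolls or restarts the period.
Pereira filed on November 28, 2025, before the January 3, 2026 deadline, so the action is timely.

TIMELY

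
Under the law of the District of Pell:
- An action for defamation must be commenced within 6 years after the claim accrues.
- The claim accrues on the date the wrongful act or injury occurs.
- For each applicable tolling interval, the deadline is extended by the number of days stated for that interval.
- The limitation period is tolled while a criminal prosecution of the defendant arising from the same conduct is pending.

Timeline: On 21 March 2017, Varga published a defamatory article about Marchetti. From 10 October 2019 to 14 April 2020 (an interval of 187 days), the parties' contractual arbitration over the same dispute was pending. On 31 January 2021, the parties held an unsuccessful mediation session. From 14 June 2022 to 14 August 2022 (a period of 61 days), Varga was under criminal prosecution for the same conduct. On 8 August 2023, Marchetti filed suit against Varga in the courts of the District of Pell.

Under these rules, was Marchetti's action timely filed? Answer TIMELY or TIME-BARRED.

TIME-BARRED

The claim accrued on 21 March 2017, when the wrongful act occurred.
Adding the 6 years base period to 21 March 2017 gives a deadline of 21 March 2023, before any tolling.
The pending criminal prosecution from 14 June 2022 to 14 August 2022 tolled the period for 61 days, extending the deadline to 21 May 2023.
No stated provision tolls the period for a pending arbitration, so the interval from 10 October 2019 to 14 April 2020 has no effect on the deadline.
The other events in the timeline have no effect on the limitation period under the stated rules.
Marchetti filed on 8 August 2023, after the 21 May 2023 deadline, so the action is time-barred.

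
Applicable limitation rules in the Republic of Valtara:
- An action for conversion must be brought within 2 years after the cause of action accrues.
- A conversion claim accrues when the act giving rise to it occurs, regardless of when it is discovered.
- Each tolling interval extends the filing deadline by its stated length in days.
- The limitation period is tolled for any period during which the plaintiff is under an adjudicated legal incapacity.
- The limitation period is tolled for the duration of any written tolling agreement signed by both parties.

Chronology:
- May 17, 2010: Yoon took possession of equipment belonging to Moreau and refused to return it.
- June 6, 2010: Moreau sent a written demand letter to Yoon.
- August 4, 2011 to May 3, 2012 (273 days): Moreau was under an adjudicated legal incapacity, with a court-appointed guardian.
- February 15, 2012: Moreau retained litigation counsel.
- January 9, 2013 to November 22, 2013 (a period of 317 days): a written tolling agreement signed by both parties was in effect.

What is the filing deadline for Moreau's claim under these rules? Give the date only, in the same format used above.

December 28, 2013

The cause of action accrued on May 17, 2010, the date of the act.
The untolled deadline — 2 years after May 17, 2010 — is May 17, 2012.
Because the plaintiff's legal incapacity ran from August 4, 2011 to May 3, 2012, the deadline is extended by 273 days to February 14, 2013.
Because the written tolling agreement ran from January 9, 2013 to November 22, 2013, the deadline is extended by 317 days to December 28, 2013.
Nothing else in the chronology tolls or restarts the period.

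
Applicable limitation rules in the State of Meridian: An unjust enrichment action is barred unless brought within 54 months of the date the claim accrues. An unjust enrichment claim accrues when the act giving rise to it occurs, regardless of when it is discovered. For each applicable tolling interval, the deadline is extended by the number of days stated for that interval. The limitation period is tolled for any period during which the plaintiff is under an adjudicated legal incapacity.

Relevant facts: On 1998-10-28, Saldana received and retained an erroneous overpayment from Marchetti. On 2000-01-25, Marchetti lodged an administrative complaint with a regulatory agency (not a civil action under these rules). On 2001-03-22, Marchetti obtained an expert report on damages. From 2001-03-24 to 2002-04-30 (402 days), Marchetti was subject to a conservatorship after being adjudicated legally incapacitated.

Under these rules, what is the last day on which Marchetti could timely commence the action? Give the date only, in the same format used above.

The claim accrued on 1998-10-28, when the wrongful act occurred.
The untolled deadline — 54 months after 1998-10-28 — is 2003-04-28.
The plaintiff's legal incapacity from 2001-03-24 to 2002-04-30 tolled the period for 402 days, extending the deadline to 2004-06-03.
Nothing else in the chronology tolls or restarts the period.

2004-06-03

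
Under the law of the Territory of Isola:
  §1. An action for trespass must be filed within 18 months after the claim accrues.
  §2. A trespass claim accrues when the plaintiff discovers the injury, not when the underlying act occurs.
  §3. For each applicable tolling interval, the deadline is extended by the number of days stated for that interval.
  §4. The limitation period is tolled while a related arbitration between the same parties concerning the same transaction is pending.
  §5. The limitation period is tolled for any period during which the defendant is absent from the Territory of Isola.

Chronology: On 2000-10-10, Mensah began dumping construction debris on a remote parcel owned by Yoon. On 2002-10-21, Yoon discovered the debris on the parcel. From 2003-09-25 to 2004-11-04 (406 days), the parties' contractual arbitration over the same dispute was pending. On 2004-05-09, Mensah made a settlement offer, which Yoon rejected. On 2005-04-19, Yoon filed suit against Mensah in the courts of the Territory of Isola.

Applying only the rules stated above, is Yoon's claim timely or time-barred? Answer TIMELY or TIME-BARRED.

TIMELY

Under the discovery rule, the claim accrued on 2002-10-21, when Yoon discovered the injury — not on the 2000-10-10 date of the underlying act.
18 months from 2002-10-21 is 2004-04-21.
The period was tolled for 406 days by the pending related arbitration (2003-09-25 to 2004-11-04), pushing the deadline to 2005-06-01.
The other events in the timeline have no effect on the limitation period under the stated rules.
Filing on 2005-04-19 beat the 2005-06-01 deadline — the action is timely.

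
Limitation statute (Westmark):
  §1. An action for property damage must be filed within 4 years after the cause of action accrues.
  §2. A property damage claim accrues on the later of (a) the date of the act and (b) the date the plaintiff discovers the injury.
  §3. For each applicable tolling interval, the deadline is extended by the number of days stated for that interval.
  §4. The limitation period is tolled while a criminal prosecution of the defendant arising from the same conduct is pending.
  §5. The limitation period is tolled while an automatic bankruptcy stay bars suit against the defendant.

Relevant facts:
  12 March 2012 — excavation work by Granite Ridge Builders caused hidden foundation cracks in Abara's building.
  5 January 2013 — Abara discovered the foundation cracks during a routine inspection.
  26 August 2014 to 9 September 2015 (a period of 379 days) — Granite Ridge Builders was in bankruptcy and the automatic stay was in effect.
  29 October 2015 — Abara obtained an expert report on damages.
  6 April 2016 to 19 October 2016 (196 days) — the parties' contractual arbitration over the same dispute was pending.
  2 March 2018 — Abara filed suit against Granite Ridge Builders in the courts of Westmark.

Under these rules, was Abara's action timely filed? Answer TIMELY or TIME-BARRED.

Taking the later of the act (12 March 2012) and discovery (5 January 2013), the claim accrued on 5 January 2013.
Adding the 4 years base period to 5 January 2013 gives a deadline of 5 January 2017, before any tolling.
The automatic bankruptcy stay from 26 August 2014 to 9 September 2015 tolled the period for 379 days, extending the deadline to 19 January 2018.
Although a pending arbitration ran from 6 April 2016 to 19 October 2016, the stated rules do not make that a tolling event, so it is disregarded.
Nothing else in the chronology tolls or restarts the period.
Filing on 2 March 2018 missed the 19 January 2018 deadline — the action is time-barred.

TIME-BARRED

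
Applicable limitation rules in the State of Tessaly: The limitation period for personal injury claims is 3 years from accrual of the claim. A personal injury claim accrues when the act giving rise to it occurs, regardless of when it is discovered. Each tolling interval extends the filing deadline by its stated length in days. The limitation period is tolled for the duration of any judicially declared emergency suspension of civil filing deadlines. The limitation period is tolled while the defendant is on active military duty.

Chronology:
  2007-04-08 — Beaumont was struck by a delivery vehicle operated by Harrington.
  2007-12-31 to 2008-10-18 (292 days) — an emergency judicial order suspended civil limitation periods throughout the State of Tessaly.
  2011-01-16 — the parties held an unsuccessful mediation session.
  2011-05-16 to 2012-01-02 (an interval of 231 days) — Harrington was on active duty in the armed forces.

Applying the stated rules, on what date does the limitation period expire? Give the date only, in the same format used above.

2011-01-25

The claim accrued on 2007-04-08, the date of the act.
3 years from 2007-04-08 is 2010-04-08.
The period was tolled for 292 days by the emergency suspension of filing deadlines (2007-12-31 to 2008-10-18), pushing the deadline to 2011-01-25.
The defendant's active military service starting 2011-05-16 came too late — the period had run on 2011-01-25 — and so does not extend the deadline.
None of the other events listed affects the running of the period under the stated rules.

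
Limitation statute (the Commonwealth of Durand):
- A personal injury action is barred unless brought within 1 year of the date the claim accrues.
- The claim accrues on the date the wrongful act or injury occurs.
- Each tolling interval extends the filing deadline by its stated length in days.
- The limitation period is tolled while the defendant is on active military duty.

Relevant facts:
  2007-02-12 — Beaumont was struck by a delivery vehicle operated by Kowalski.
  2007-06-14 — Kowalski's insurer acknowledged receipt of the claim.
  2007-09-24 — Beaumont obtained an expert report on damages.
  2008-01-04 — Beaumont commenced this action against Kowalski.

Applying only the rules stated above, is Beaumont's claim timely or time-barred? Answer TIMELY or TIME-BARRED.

TIMELY

The claim accrued on 2007-02-12, when the wrongful act occurred.
Adding the 1 year base period to 2007-02-12 gives a deadline of 2008-02-12, before any tolling.
Nothing else in the chronology tolls or restarts the period.
Beaumont filed on 2008-01-04, before the 2008-02-12 deadline, so the action is timely.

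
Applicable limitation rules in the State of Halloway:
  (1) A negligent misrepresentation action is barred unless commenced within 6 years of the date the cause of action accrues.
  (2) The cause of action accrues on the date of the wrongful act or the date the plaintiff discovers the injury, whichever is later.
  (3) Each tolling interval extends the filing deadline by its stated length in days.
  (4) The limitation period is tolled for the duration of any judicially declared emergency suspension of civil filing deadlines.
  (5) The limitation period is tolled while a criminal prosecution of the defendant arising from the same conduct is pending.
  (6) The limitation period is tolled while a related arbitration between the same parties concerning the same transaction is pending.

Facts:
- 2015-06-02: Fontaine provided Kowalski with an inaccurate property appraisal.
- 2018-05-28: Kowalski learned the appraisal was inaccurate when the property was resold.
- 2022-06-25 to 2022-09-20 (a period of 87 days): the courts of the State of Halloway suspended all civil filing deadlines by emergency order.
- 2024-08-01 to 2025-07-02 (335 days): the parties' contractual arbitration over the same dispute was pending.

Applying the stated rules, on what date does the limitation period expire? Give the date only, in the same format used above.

2025-07-24

Because discovery on 2018-05-28 post-dates the 2015-06-02 act, accrual under the later-of rule falls on 2018-05-28.
Adding the 6 years base period to 2018-05-28 gives a deadline of 2024-05-28, before any tolling.
Because the emergency suspension of filing deadlines ran from 2022-06-25 to 2022-09-20, the deadline is extended by 87 days to 2024-08-23.
The period was tolled for 335 days by the pending related arbitration (2024-08-01 to 2025-07-02), pushing the deadline to 2025-07-24.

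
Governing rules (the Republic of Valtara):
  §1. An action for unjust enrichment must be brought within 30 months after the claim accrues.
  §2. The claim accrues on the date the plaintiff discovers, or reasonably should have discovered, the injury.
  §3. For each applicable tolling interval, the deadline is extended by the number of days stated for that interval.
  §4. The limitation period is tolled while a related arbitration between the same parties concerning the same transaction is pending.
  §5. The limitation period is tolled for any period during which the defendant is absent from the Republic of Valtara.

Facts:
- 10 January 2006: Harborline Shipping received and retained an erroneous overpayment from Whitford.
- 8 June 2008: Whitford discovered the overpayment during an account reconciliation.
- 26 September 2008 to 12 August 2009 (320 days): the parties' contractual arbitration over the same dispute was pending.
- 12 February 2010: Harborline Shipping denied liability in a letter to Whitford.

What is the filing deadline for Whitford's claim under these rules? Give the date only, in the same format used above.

24 October 2011

Under the discovery rule, the claim accrued on 8 June 2008, when Whitford discovered the injury — not on the 10 January 2006 date of the underlying act.
30 months from 8 June 2008 is 8 December 2010.
The pending related arbitration from 26 September 2008 to 12 August 2009 tolled the period for 320 days, extending the deadline to 24 October 2011.
None of the other events listed affects the running of the period under the stated rules.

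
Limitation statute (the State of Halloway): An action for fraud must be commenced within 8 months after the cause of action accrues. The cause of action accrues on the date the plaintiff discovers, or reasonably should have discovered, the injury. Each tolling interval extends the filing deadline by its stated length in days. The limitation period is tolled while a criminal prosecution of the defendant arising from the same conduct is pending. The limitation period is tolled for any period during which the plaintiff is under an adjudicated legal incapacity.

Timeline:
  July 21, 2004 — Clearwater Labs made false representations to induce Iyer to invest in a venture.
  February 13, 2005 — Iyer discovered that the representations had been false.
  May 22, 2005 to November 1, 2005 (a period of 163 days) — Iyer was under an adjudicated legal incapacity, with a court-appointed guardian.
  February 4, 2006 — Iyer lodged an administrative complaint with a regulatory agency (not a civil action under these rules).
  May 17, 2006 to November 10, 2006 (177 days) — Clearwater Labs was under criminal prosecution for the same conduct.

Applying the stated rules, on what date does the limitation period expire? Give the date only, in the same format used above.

March 25, 2006

Under the discovery rule, the claim accrued on February 13, 2005, when Iyer discovered the injury — not on the July 21, 2004 date of the underlying act.
Adding the 8 months base period to February 13, 2005 gives a deadline of October 13, 2005, before any tolling.
The plaintiff's legal incapacity from May 22, 2005 to November 1, 2005 tolled the period for 163 days, extending the deadline to March 25, 2006.
The pending criminal prosecution starting May 17, 2006 came too late — the period had run on March 25, 2006 — and so does not extend the deadline.
None of the other events listed affects the running of the period under the stated rules.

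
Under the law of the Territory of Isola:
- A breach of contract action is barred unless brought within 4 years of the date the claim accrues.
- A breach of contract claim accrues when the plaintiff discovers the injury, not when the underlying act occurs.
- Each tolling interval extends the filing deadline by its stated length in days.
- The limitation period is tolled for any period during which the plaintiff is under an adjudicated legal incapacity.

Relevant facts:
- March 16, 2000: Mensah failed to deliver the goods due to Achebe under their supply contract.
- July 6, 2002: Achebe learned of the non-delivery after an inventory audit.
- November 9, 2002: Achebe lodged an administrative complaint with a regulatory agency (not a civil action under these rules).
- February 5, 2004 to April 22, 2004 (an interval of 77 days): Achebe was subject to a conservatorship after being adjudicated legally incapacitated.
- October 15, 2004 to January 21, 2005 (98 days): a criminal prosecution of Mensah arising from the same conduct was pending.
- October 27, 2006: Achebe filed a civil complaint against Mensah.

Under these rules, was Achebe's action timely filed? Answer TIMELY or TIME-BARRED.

The claim did not accrue until Achebe discovered the injury on July 6, 2002; the March 16, 2000 act date does not start the clock under the stated rule.
The untolled deadline — 4 years after July 6, 2002 — is July 6, 2006.
Because the plaintiff's legal incapacity ran from February 5, 2004 to April 22, 2004, the deadline is extended by 77 days to September 21, 2006.
The pending criminal prosecution from October 15, 2004 to January 21, 2005 does not toll the period, because no stated rule makes a criminal prosecution a tolling event.
None of the other events listed affects the running of the period under the stated rules.
Filing on October 27, 2006 missed the September 21, 2006 deadline — the action is time-barred.

TIME-BARRED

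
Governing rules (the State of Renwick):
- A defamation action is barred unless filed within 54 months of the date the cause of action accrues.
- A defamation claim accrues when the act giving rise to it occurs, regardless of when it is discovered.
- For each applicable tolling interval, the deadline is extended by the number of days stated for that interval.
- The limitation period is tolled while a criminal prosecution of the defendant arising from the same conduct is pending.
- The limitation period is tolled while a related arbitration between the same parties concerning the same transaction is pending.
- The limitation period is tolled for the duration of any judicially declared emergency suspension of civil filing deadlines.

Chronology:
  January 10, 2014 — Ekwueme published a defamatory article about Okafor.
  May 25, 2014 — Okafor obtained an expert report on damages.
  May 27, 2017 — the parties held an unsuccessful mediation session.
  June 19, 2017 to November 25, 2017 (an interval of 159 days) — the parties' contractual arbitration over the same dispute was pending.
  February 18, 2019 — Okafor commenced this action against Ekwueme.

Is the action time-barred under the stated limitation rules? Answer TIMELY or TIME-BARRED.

TIME-BARRED

The limitation period began to run on January 10, 2014.
The untolled deadline — 54 months after January 10, 2014 — is July 10, 2018.
Because the pending related arbitration ran from June 19, 2017 to November 25, 2017, the deadline is extended by 159 days to December 16, 2018.
None of the other events listed affects the running of the period under the stated rules.
Filing on February 18, 2019 missed the December 16, 2018 deadline — the action is time-barred.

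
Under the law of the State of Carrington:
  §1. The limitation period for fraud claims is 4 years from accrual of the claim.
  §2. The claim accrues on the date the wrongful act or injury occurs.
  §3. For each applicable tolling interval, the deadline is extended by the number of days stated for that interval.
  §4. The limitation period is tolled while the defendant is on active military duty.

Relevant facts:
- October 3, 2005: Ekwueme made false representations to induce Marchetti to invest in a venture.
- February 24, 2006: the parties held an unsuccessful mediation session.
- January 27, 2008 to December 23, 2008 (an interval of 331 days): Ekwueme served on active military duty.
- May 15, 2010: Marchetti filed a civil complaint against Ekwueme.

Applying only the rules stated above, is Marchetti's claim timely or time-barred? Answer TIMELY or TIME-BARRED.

The claim accrued on October 3, 2005, the date of the act.
Adding the 4 years base period to October 3, 2005 gives a deadline of October 3, 2009, before any tolling.
The defendant's active military service from January 27, 2008 to December 23, 2008 tolled the period for 331 days, extending the deadline to August 30, 2010.
The other events in the timeline have no effect on the limitation period under the stated rules.
Marchetti filed on May 15, 2010, before the August 30, 2010 deadline, so the action is timely.

TIMELY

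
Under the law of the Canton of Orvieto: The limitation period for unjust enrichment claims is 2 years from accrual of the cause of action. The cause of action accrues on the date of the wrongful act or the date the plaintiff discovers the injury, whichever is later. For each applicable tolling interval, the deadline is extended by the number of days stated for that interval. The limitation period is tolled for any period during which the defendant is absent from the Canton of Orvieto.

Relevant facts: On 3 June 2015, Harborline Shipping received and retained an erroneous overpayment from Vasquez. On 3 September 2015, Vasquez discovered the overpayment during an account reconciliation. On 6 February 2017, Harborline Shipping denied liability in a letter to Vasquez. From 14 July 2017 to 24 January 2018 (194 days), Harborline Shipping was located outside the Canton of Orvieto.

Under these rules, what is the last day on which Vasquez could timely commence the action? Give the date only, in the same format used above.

Because discovery on 3 September 2015 post-dates the 3 June 2015 act, accrual under the later-of rule falls on 3 September 2015.
2 years from 3 September 2015 is 3 September 2017.
The period was tolled for 194 days by the defendant's absence from the jurisdiction (14 July 2017 to 24 January 2018), pushing the deadline to 16 March 2018.
Nothing else in the chronology tolls or restarts the period.

16 March 2018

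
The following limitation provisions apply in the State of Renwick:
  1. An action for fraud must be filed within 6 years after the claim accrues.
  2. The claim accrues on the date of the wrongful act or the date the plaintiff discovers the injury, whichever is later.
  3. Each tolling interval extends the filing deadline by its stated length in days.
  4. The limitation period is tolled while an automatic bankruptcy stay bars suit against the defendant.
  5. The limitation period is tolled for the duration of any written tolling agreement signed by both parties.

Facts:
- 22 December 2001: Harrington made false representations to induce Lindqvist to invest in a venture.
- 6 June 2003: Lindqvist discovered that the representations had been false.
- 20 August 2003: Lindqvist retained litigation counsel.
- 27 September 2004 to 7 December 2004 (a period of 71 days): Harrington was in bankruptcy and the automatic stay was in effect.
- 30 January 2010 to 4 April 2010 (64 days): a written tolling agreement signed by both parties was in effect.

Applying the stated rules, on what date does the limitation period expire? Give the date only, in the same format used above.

16 August 2009

Taking the later of the act (22 December 2001) and discovery (6 June 2003), the claim accrued on 6 June 2003.
6 years from 6 June 2003 is 6 June 2009.
The period was tolled for 71 days by the automatic bankruptcy stay (27 September 2004 to 7 December 2004), pushing the deadline to 16 August 2009.
By the time the written tolling agreement began on 30 January 2010, the limitation period had already expired on 16 August 2009; that interval cannot revive it.
The other events in the timeline have no effect on the limitation period under the stated rules.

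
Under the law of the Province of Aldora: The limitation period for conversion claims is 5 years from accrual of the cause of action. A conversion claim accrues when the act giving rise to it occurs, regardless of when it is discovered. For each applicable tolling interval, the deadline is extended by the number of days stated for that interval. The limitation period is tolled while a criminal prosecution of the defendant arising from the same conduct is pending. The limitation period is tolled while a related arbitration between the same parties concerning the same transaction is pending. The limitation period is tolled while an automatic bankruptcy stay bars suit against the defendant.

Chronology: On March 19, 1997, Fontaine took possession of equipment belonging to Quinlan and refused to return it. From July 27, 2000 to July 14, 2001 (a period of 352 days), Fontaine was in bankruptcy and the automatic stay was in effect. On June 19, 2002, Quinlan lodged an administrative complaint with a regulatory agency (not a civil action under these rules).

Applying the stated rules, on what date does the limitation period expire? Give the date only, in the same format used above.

March 6, 2003

The limitation period began to run on March 19, 1997.
5 years from March 19, 1997 is March 19, 2002.
Because the automatic bankruptcy stay ran from July 27, 2000 to July 14, 2001, the deadline is extended by 352 days to March 6, 2003.
Nothing else in the chronology tolls or restarts the period.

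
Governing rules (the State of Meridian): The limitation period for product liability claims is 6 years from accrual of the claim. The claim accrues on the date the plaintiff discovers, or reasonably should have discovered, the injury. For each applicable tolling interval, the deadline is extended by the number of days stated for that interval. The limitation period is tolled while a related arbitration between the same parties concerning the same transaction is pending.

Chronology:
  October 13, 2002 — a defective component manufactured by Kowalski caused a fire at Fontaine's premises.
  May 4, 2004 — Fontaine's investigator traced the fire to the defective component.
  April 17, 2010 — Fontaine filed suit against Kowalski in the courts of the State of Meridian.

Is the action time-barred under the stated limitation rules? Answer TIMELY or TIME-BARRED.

TIMELY

The claim did not accrue until Fontaine discovered the injury on May 4, 2004; the October 13, 2002 act date does not start the clock under the stated rule.
Adding the 6 years base period to May 4, 2004 gives a deadline of May 4, 2010, before any tolling.
Fontaine filed on April 17, 2010, before the May 4, 2010 deadline, so the action is timely.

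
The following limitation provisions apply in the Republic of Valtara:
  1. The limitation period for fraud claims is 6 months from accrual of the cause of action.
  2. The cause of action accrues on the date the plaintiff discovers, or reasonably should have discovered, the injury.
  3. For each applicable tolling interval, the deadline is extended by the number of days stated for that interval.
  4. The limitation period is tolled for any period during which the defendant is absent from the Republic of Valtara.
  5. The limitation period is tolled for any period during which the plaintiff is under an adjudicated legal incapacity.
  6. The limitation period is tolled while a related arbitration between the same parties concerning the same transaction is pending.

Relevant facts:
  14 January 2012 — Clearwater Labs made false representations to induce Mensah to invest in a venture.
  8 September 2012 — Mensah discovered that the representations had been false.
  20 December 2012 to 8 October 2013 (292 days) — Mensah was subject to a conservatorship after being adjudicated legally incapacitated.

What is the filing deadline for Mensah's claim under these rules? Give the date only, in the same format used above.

The claim did not accrue until Mensah discovered the injury on 8 September 2012; the 14 January 2012 act date does not start the clock under the stated rule.
The untolled deadline — 6 months after 8 September 2012 — is 8 March 2013.
The plaintiff's legal incapacity from 20 December 2012 to 8 October 2013 tolled the period for 292 days, extending the deadline to 25 December 2013.

25 December 2013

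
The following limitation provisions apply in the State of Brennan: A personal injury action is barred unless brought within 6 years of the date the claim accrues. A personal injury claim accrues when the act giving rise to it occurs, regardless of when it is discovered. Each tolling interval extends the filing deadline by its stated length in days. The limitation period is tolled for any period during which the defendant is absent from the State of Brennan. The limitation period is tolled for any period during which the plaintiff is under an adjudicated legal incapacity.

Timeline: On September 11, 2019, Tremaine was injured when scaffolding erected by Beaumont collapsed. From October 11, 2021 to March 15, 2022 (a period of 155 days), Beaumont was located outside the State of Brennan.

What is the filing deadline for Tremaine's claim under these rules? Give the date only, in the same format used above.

February 13, 2026

The limitation period began to run on September 11, 2019.
The untolled deadline — 6 years after September 11, 2019 — is September 11, 2025.
The defendant's absence from the jurisdiction from October 11, 2021 to March 15, 2022 tolled the period for 155 days, extending the deadline to February 13, 2026.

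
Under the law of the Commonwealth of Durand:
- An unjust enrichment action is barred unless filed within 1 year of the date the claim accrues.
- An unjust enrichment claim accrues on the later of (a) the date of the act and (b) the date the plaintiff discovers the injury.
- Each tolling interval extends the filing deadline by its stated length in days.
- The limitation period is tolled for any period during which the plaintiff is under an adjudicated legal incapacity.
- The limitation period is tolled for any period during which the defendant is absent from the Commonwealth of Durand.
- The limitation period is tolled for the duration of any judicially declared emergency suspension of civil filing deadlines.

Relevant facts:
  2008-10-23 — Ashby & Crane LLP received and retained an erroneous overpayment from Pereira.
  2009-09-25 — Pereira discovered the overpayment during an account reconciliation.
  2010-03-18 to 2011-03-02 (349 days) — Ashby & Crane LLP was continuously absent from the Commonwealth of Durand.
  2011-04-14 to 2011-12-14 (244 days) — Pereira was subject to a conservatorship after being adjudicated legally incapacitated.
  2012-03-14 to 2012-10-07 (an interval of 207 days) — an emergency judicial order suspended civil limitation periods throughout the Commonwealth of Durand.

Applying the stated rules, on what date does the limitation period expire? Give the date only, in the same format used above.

Because discovery on 2009-09-25 post-dates the 2008-10-23 act, accrual under the later-of rule falls on 2009-09-25.
The untolled deadline — 1 year after 2009-09-25 — is 2010-09-25.
The period was tolled for 349 days by the defendant's absence from the jurisdiction (2010-03-18 to 2011-03-02), pushing the deadline to 2011-09-09.
The plaintiff's legal incapacity from 2011-04-14 to 2011-12-14 tolled the period for 244 days, extending the deadline to 2012-05-10.
The period was tolled for 207 days by the emergency suspension of filing deadlines (2012-03-14 to 2012-10-07), pushing the deadline to 2012-12-03.

2012-12-03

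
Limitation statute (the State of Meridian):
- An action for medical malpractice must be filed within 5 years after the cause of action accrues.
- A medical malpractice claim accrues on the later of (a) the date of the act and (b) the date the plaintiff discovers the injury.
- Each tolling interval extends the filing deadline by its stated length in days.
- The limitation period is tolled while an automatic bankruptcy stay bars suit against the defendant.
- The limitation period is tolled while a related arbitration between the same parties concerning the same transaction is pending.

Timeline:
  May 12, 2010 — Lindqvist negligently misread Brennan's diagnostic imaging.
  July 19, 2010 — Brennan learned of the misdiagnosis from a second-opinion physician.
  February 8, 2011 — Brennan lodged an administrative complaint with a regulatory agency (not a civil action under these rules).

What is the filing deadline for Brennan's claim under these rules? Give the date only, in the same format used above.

July 19, 2015

Because discovery on July 19, 2010 post-dates the May 12, 2010 act, accrual under the later-of rule falls on July 19, 2010.
Adding the 5 years base period to July 19, 2010 gives a deadline of July 19, 2015, before any tolling.
The other events in the timeline have no effect on the limitation period under the stated rules.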